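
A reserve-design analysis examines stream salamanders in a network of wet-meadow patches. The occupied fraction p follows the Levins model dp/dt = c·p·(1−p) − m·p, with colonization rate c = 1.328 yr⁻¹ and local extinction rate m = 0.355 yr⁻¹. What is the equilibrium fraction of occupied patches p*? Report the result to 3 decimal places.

Setting dp/dt = 0 and dividing through by p* gives c·(1−p*) = m.
So p* = 1 − m/c = 1 − 0.355/1.328 = 1 − 0.2673 = 0.7327.

0.733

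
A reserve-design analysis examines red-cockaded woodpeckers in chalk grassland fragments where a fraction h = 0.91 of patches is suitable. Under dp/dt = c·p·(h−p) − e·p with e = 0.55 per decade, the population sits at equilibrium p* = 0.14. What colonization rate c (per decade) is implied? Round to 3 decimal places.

At equilibrium c(h−p*) = e, so c = e/(h−p*).
c = 0.55/(0.91 − 0.14) = 0.55/0.7700 = 0.7143.

0.714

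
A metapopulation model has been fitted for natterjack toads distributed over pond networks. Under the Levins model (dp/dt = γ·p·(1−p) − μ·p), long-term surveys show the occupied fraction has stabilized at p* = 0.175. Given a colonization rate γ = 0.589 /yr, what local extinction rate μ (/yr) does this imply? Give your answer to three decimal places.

0.486

At equilibrium γ(1−p*) = μ.
μ = 0.589 × (1 − 0.175) = 0.589 × 0.8250 = 0.4859.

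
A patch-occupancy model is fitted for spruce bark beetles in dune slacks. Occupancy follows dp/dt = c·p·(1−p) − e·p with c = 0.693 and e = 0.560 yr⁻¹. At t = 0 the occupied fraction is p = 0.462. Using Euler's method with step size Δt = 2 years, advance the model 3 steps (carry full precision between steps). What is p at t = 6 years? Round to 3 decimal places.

Update rule: p ← p + [c·p·(1−p) − e·p]·Δt with Δt = 2.
step 1: Δp = -0.17294, p = 0.28906
step 2: Δp = -0.03892, p = 0.25014
step 3: Δp = -0.02019, p = 0.22996

0.230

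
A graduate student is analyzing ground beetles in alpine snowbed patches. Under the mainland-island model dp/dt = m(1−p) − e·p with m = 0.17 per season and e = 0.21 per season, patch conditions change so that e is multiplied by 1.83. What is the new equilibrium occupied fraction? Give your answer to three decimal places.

0.307

Before: p* = 0.17/(0.17+0.21) = 0.4474.
After: m = 0.17, e = 0.3843; p* = 0.17/0.5543 = 0.3067.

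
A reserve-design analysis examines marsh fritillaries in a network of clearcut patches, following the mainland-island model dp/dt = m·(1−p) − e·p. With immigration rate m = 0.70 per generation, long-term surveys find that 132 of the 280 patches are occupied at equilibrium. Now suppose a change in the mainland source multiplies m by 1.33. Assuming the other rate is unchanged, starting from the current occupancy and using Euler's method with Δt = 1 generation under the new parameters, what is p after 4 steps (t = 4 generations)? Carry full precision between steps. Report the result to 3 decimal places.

0.524

Observed p* = 132/280 = 0.47143.
Balance m(1−p*) = e·p* gives e = m(1−p*)/p* = 0.70×0.52857/0.47143 = 0.78485.
Starting from p₀ = 0.47143; update p ← p + (dp/dt)·Δt with the new parameters.
  1  |  dp/dt·Δt = +0.122100  |  p_1 = 0.593529
  2  |  dp/dt·Δt = -0.087405  |  p_2 = 0.506123
  3  |  dp/dt·Δt = +0.062569  |  p_3 = 0.568692
  4  |  dp/dt·Δt = -0.044790  |  p_4 = 0.523902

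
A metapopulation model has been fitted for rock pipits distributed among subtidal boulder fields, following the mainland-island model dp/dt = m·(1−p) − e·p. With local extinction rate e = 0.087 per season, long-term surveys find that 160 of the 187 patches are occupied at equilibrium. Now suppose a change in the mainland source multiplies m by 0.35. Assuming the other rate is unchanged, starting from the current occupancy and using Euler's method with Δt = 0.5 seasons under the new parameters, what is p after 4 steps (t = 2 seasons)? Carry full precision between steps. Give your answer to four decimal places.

Observed p* = 160/187 = 0.85561.
Balance m(1−p*) = e·p* gives m = e·p*/(1−p*) = 0.087×0.85561/0.14439 = 0.51556.
Starting from p₀ = 0.85561; update p ← p + (dp/dt)·Δt with the new parameters.
t = 0.5: p = 0.85561 + (-0.02419) = 0.83142
t = 1: p = 0.83142 + (-0.02096) = 0.81047
t = 1.5: p = 0.81047 + (-0.01815) = 0.79231
t = 2: p = 0.79231 + (-0.01573) = 0.77658

0.7766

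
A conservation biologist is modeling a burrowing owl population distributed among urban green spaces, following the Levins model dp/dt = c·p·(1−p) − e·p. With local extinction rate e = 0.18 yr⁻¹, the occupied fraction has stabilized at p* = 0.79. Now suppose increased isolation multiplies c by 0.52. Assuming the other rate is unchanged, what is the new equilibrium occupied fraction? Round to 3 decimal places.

0.596

Balance c(1−p*) = e gives c = e/(1 − 0.79000) = 0.18/0.21000 = 0.85714.
New p* = 1 − e/c = 1 − 0.18000/0.44571 = 0.59615.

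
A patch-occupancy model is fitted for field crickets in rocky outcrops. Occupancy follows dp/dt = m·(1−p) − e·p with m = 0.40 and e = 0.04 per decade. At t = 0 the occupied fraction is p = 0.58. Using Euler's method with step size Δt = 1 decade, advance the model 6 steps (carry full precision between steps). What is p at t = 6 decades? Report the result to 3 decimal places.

Update rule: p ← p + [m·(1−p) − e·p]·Δt with Δt = 1.
step 1: Δp = +0.14480, p = 0.72480
step 2: Δp = +0.08109, p = 0.80589
step 3: Δp = +0.04541, p = 0.85130
step 4: Δp = +0.02543, p = 0.87673
step 5: Δp = +0.01424, p = 0.89097
step 6: Δp = +0.00797, p = 0.89894

0.899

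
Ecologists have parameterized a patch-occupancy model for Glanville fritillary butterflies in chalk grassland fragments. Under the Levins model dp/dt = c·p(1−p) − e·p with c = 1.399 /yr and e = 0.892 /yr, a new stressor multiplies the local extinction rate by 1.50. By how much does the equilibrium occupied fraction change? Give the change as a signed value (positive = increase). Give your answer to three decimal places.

-0.319

Before: p* = 1 − 0.892/1.399 = 0.3624.
After the change, c = 1.399, e = 1.338, so p* = 1 − 1.338/1.399 = 0.0436.
Δp* = 0.0436 − 0.3624 = -0.3188.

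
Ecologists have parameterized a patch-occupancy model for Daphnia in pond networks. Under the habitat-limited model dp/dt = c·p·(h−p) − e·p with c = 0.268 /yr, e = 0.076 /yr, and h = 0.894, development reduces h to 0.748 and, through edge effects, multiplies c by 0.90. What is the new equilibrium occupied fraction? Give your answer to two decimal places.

0.43

Before: p* = h − e/c = 0.894 − 0.076/0.268 = 0.894 − 0.2836 = 0.6104.
After: c = 0.2412, e = 0.076, h = 0.748; p* = 0.748 − 0.076/0.2412 = 0.4329.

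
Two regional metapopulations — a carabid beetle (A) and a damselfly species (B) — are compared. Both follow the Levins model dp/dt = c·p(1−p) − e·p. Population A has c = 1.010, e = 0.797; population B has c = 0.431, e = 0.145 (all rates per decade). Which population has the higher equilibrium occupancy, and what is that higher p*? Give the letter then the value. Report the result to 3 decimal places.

B, 0.664

A: p*_A = 1 − 0.797/1.010 = 0.2109.
B: p*_B = 1 − 0.145/0.431 = 0.6636.
B is higher at 0.6636.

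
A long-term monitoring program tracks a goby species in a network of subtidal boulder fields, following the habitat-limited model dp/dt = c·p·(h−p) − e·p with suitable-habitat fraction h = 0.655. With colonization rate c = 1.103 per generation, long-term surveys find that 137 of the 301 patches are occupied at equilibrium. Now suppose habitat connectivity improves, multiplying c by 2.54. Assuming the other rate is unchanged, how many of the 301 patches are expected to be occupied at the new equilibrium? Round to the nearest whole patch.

Observed p* = 137/301 = 0.45515.
Balance c(h−p*) = e gives e = 1.103×(0.655 − 0.45515) = 0.22043.
New p* = 0.655 − e/c = 0.655 − 0.22043/2.80162 = 0.57632.
Expected occupied = 301 × 0.57632 = 173.47 ≈ 173.

173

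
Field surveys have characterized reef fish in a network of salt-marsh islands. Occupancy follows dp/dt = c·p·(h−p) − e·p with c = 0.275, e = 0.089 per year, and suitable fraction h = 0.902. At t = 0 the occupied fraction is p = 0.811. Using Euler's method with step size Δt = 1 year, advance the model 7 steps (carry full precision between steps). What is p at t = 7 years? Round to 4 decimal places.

Update rule: p ← p + [c·p·(h−p) − e·p]·Δt with Δt = 1.
step 1: Δp = -0.05188, p = 0.75912
step 2: Δp = -0.03773, p = 0.72138
step 3: Δp = -0.02837, p = 0.69301
step 4: Δp = -0.02185, p = 0.67116
step 5: Δp = -0.01713, p = 0.65403
step 6: Δp = -0.01361, p = 0.64042
step 7: Δp = -0.01093, p = 0.62949

0.6295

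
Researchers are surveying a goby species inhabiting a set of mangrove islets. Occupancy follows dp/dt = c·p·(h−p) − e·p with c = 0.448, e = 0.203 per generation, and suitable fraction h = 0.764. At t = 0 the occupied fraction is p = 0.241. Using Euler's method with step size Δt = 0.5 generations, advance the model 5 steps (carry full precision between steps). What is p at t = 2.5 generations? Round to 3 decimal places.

Update rule: p ← p + [c·p·(h−p) − e·p]·Δt with Δt = 0.5.
t = 0.5: p = 0.24100 + (+0.00377) = 0.24477
t = 1: p = 0.24477 + (+0.00362) = 0.24840
t = 1.5: p = 0.24840 + (+0.00348) = 0.25187
t = 2: p = 0.25187 + (+0.00333) = 0.25520
t = 2.5: p = 0.25520 + (+0.00318) = 0.25838

0.258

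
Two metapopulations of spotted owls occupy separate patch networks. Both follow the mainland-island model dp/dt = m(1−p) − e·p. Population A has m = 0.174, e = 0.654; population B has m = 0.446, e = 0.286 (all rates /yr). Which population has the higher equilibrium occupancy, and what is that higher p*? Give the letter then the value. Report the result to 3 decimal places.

B, 0.609

A: p*_A = m/(m+e) = 0.174/0.8280 = 0.2101.
B: p*_B = 0.446/0.7320 = 0.6093.
B is higher at 0.6093.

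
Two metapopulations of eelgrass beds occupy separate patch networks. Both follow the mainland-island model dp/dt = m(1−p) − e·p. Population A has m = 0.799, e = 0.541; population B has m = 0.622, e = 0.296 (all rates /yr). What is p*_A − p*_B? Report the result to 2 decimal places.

A: p*_A = m/(m+e) = 0.799/1.3400 = 0.5963.
B: p*_B = 0.622/0.9180 = 0.6776.
p*_A − p*_B = 0.5963 − 0.6776 = -0.0813.

-0.08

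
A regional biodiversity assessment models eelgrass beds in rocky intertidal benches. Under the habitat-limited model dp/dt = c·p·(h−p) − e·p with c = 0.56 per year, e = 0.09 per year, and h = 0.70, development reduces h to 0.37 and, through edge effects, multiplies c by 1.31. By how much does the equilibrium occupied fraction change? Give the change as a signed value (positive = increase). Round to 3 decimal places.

-0.292

Before: p* = h − e/c = 0.70 − 0.09/0.56 = 0.70 − 0.1607 = 0.5393.
After: c = 0.7336, e = 0.09, h = 0.37; p* = 0.37 − 0.09/0.7336 = 0.2473.
Δp* = 0.2473 − 0.5393 = -0.2920.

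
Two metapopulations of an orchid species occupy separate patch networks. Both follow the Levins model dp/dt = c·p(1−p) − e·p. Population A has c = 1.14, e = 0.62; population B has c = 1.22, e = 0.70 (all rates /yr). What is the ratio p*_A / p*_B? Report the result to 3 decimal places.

A: p*_A = 1 − 0.62/1.14 = 0.4561.
B: p*_B = 1 − 0.70/1.22 = 0.4262.
p*_A / p*_B = 0.4561/0.4262 = 1.0702.

1.070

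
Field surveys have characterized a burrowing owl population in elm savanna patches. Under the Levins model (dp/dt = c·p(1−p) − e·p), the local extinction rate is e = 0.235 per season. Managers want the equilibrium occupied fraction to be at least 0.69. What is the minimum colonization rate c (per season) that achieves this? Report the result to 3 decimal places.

0.758

p* = 1 − e/c ≥ 0.69 requires e/c ≤ 0.3100, i.e. c ≥ e/0.3100.
c_min = 0.235/0.3100 = 0.7581.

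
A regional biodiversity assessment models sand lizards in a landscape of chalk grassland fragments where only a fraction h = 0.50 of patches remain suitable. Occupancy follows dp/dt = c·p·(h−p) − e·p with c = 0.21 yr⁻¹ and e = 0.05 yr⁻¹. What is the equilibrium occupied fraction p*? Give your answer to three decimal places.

Setting dp/dt = 0 and dividing by p* gives c·(h−p*) = e.
So p* = h − e/c = 0.50 − 0.05/0.21 = 0.50 − 0.2381 = 0.2619.

0.262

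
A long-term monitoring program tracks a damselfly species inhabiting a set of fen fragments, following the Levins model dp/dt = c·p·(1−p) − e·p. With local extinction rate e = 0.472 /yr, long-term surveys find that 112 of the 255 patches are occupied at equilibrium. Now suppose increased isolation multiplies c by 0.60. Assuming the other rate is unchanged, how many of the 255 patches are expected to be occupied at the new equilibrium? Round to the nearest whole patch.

Observed p* = 112/255 = 0.43922.
Balance c(1−p*) = e gives c = e/(1 − 0.43922) = 0.472/0.56078 = 0.84168.
New p* = 1 − e/c = 1 − 0.47200/0.50501 = 0.06537.
Expected occupied = 255 × 0.06537 = 16.67 ≈ 17.

17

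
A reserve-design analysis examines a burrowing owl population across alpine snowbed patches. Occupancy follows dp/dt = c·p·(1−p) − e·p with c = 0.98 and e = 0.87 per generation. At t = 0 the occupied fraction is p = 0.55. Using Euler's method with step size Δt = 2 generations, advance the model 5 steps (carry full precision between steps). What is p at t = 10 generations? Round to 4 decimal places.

Update rule: p ← p + [c·p·(1−p) − e·p]·Δt with Δt = 2.
  1  |  dp/dt·Δt = -0.471900  |  p_1 = 0.078100
  2  |  dp/dt·Δt = +0.005227  |  p_2 = 0.083327
  3  |  dp/dt·Δt = +0.004723  |  p_3 = 0.088050
  4  |  dp/dt·Δt = +0.004176  |  p_4 = 0.092225
  5  |  dp/dt·Δt = +0.003619  |  p_5 = 0.095844

0.0958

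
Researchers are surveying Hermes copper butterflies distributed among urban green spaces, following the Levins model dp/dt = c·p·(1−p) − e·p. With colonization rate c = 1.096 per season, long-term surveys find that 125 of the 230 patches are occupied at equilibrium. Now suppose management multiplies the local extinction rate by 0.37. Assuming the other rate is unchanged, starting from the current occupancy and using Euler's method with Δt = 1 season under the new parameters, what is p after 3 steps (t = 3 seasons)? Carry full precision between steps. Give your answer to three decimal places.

0.828

Observed p* = 125/230 = 0.54348.
Balance c(1−p*) = e gives e = 1.096×(1 − 0.54348) = 0.50035.
Starting from p₀ = 0.54348; update p ← p + (dp/dt)·Δt with the new parameters.
step 1: Δp = +0.17131, p = 0.71479
step 2: Δp = +0.09111, p = 0.80590
step 3: Δp = +0.02225, p = 0.82815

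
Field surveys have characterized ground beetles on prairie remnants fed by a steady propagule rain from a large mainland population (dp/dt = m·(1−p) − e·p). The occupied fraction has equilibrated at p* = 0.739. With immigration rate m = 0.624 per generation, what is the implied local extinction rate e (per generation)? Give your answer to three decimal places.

0.220

At equilibrium m(1−p*) = e·p*, so e = m(1−p*)/p*.
e = 0.624 × 0.2610 / 0.739 = 0.2204.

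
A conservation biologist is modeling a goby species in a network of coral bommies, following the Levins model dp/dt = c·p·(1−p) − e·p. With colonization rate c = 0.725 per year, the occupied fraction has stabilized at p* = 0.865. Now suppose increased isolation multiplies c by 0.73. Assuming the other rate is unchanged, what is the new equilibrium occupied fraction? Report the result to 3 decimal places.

0.815

Balance c(1−p*) = e gives e = 0.725×(1 − 0.86500) = 0.09788.
New p* = 1 − e/c = 1 − 0.09788/0.52925 = 0.81506.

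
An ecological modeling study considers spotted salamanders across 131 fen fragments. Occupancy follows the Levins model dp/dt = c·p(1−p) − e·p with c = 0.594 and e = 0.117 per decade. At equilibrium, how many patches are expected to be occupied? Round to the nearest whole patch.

105

p* = 1 − e/c = 1 − 0.117/0.594 = 0.8030.
Expected occupied patches = N × p* = 131 × 0.8030 = 105.20 ≈ 105.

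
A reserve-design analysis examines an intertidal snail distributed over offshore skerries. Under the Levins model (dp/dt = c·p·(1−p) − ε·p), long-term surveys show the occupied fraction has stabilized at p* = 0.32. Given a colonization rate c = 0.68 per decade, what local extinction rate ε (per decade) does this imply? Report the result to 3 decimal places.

At equilibrium c(1−p*) = ε.
ε = 0.68 × (1 − 0.32) = 0.68 × 0.6800 = 0.4624.

0.462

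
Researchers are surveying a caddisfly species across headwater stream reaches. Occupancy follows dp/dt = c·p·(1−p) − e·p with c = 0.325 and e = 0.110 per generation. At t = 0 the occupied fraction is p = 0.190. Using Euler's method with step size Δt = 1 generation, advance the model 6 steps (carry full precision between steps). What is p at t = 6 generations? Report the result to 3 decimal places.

0.390

Update rule: p ← p + [c·p·(1−p) − e·p]·Δt with Δt = 1.
p: 0.19000 → 0.21912  (Δp = +0.02912)
p: 0.21912 → 0.25062  (Δp = +0.03151)
p: 0.25062 → 0.28409  (Δp = +0.03347)
p: 0.28409 → 0.31894  (Δp = +0.03485)
p: 0.31894 → 0.35446  (Δp = +0.03551)
p: 0.35446 → 0.38983  (Δp = +0.03538)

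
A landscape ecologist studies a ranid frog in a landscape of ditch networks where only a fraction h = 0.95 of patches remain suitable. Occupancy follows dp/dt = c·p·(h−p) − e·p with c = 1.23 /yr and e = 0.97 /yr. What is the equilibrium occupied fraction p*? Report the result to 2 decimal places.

0.16

Setting dp/dt = 0 and dividing by p* gives c·(h−p*) = e.
So p* = h − e/c = 0.95 − 0.97/1.23 = 0.95 − 0.7886 = 0.1614.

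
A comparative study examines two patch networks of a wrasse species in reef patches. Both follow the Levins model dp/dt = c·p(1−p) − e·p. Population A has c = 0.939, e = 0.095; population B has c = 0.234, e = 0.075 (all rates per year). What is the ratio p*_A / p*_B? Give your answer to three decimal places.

1.323

A: p*_A = 1 − 0.095/0.939 = 0.8988.
B: p*_B = 1 − 0.075/0.234 = 0.6795.
p*_A / p*_B = 0.8988/0.6795 = 1.3228.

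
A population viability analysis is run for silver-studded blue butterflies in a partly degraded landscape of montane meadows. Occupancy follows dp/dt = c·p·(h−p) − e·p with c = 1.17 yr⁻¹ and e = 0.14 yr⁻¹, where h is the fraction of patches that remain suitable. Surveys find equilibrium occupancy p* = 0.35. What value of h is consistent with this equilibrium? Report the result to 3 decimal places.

0.470

At equilibrium c(h−p*) = e, so h = p* + e/c.
h = 0.35 + 0.14/1.17 = 0.35 + 0.1197 = 0.4697.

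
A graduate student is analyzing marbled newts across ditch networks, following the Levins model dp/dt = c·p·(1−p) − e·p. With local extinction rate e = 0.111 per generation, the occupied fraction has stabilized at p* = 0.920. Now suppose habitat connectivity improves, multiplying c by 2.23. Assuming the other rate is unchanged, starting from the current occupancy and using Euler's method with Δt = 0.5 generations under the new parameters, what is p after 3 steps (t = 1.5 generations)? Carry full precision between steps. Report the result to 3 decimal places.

0.969

Balance c(1−p*) = e gives c = e/(1 − 0.92000) = 0.111/0.08000 = 1.38750.
Starting from p₀ = 0.92000; update p ← p + (dp/dt)·Δt with the new parameters.
step 1: Δp = +0.06280, p = 0.98280
step 2: Δp = -0.02840, p = 0.95440
step 3: Δp = +0.01435, p = 0.96876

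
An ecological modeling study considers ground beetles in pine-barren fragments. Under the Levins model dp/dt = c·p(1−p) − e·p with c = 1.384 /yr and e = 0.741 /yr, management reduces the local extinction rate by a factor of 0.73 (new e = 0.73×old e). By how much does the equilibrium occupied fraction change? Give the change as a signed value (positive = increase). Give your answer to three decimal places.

0.145

Before: p* = 1 − 0.741/1.384 = 0.4646.
After the change, c = 1.384, e = 0.54093, so p* = 1 − 0.54093/1.384 = 0.6092.
Δp* = 0.6092 − 0.4646 = +0.1446.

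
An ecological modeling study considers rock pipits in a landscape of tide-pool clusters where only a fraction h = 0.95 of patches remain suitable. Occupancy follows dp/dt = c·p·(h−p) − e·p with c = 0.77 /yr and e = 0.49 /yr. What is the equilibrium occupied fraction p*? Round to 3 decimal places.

Setting dp/dt = 0 and dividing by p* gives c·(h−p*) = e.
So p* = h − e/c = 0.95 − 0.49/0.77 = 0.95 − 0.6364 = 0.3136.

0.314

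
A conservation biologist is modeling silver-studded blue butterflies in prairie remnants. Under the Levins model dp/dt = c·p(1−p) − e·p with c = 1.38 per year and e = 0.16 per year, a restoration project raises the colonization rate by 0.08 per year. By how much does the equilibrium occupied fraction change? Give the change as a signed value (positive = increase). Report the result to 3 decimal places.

Before: p* = 1 − 0.16/1.38 = 0.8841.
After the change, c = 1.46, e = 0.16, so p* = 1 − 0.16/1.46 = 0.8904.
Δp* = 0.8904 − 0.8841 = +0.0064.

0.006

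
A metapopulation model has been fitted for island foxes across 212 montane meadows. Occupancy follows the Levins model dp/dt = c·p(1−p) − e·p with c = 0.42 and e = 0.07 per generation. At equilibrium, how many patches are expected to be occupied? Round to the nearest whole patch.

p* = 1 − e/c = 1 − 0.07/0.42 = 0.8333.
Expected occupied patches = N × p* = 212 × 0.8333 = 176.67 ≈ 177.

177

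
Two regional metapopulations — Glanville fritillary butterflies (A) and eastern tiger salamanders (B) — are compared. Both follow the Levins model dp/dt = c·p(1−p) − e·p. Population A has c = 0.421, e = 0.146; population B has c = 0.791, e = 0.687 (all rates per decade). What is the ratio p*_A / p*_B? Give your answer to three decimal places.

4.968

A: p*_A = 1 − 0.146/0.421 = 0.6532.
B: p*_B = 1 − 0.687/0.791 = 0.1315.
p*_A / p*_B = 0.6532/0.1315 = 4.9681.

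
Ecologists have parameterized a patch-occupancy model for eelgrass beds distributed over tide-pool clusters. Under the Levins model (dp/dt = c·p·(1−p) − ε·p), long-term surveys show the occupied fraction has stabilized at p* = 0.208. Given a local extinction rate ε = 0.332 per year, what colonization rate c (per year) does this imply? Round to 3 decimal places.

0.419

At equilibrium c(1−p*) = ε, so c = ε/(1−p*).
c = 0.332/(1 − 0.208) = 0.332/0.7920 = 0.4192.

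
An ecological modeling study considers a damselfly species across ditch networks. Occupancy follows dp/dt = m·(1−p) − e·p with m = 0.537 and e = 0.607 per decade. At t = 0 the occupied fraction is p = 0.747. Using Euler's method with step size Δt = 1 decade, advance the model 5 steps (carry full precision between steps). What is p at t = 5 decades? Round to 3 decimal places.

Update rule: p ← p + [m·(1−p) − e·p]·Δt with Δt = 1.
step 1: Δp = -0.31757, p = 0.42943
step 2: Δp = +0.04573, p = 0.47516
step 3: Δp = -0.00659, p = 0.46858
step 4: Δp = +0.00095, p = 0.46952
step 5: Δp = -0.00014, p = 0.46939

0.469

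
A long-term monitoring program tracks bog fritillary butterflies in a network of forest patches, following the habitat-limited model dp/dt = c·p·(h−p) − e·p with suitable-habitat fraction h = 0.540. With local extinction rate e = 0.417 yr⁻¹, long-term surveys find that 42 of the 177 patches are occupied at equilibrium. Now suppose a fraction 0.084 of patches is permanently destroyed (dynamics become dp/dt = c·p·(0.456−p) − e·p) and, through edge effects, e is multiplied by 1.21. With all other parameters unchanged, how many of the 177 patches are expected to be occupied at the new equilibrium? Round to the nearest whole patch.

Observed p* = 42/177 = 0.23729.
Balance c(h−p*) = e gives c = e/(0.54 − 0.23729) = 0.417/0.30271 = 1.37756.
New p* = 0.456 − e/c = 0.456 − 0.50457/1.37756 = 0.08972.
Expected occupied = 177 × 0.08972 = 15.88 ≈ 16.

16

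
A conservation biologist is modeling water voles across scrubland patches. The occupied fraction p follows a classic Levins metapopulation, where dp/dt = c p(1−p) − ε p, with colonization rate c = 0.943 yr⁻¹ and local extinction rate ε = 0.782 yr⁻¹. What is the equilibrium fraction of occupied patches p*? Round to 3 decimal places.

0.171

At equilibrium, colonization balances extinction: c·p*·(1−p*) = ε·p*.
So p* = 1 − ε/c = 1 − 0.782/0.943 = 1 − 0.8293 = 0.1707.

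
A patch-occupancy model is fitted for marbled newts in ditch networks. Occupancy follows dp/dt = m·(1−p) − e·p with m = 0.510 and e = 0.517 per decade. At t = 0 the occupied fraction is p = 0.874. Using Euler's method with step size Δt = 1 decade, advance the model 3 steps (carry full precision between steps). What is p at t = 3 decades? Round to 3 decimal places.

0.497

Update rule: p ← p + [m·(1−p) − e·p]·Δt with Δt = 1.
step 1: Δp = -0.38760, p = 0.48640
step 2: Δp = +0.01047, p = 0.49687
step 3: Δp = -0.00028, p = 0.49658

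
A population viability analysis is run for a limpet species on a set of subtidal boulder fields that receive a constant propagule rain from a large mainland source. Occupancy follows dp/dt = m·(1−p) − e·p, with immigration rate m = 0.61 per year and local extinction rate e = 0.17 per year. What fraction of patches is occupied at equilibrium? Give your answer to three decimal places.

At equilibrium the propagule rain into empty patches balances local extinction: m(1−p*) = e·p*.
p* = m/(m+e) = 0.61/(0.61+0.17) = 0.61/0.7800 = 0.7821.

0.782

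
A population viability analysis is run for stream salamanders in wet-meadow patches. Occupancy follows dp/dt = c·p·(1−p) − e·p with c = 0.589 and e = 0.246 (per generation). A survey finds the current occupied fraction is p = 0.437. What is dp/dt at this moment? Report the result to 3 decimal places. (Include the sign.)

Colonization term: c·p·(1−p) = 0.589×0.437×0.5630 = 0.14491.
Extinction term: e·p = 0.10750.
dp/dt = 0.14491 − 0.10750 = 0.03741.

0.037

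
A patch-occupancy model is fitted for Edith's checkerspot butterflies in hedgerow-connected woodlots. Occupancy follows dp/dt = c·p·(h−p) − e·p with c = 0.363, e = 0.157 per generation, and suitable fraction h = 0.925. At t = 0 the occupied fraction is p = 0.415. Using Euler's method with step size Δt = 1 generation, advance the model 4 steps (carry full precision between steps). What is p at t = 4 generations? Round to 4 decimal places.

0.4533

Update rule: p ← p + [c·p·(h−p) − e·p]·Δt with Δt = 1.
  1  |  dp/dt·Δt = +0.011674  |  p_1 = 0.426674
  2  |  dp/dt·Δt = +0.010194  |  p_2 = 0.436868
  3  |  dp/dt·Δt = +0.008821  |  p_3 = 0.445689
  4  |  dp/dt·Δt = +0.007572  |  p_4 = 0.453262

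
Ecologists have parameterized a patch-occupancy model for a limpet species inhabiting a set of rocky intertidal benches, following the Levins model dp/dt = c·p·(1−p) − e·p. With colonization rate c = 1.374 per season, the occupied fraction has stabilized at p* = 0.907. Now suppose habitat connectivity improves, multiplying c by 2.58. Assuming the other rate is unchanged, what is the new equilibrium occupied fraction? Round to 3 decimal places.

0.964

Balance c(1−p*) = e gives e = 1.374×(1 − 0.90700) = 0.12778.
New p* = 1 − e/c = 1 − 0.12778/3.54492 = 0.96395.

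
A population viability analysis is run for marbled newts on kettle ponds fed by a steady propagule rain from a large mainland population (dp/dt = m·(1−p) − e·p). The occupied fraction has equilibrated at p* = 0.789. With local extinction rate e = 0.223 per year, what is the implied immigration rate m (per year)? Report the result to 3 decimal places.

At equilibrium m(1−p*) = e·p*, so m = e·p*/(1−p*).
m = 0.223 × 0.789 / 0.2110 = 0.1759/0.2110 = 0.8339.

0.834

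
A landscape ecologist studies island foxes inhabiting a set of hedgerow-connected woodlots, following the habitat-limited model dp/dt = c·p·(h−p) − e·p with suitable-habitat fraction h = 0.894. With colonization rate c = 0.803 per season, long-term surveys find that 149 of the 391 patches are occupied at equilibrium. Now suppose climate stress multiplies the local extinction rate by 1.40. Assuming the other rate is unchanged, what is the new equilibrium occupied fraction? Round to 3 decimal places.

0.176

Observed p* = 149/391 = 0.38107.
Balance c(h−p*) = e gives e = 0.803×(0.894 − 0.38107) = 0.41188.
New p* = 0.894 − e/c = 0.894 − 0.57663/0.80300 = 0.17591.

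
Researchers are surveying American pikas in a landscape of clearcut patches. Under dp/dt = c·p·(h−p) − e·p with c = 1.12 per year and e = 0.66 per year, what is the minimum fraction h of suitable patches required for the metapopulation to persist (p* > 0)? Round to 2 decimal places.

0.59

p* = h − e/c is positive only when h > e/c.
h_min = e/c = 0.66/1.12 = 0.5893.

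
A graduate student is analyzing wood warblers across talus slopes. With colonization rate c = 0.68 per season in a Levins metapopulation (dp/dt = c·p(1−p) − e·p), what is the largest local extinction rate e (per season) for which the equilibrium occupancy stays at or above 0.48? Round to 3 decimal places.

0.354

1 − e/c ≥ 0.48 ⇒ e ≤ c(1 − 0.48) = 0.68 × 0.5200.
e_max = 0.3536.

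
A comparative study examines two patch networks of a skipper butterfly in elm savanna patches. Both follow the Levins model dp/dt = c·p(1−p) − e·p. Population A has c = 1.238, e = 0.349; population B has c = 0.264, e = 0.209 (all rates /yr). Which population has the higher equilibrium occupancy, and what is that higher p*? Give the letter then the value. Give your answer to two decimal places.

A: p*_A = 1 − 0.349/1.238 = 0.7181.
B: p*_B = 1 − 0.209/0.264 = 0.2083.
A is higher at 0.7181.

A, 0.72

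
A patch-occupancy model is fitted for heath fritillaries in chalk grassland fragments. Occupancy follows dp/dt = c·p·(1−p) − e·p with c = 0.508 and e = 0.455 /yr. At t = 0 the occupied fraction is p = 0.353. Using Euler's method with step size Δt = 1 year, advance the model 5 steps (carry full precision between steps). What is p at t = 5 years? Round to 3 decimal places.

0.218

Update rule: p ← p + [c·p·(1−p) − e·p]·Δt with Δt = 1.
  1  |  dp/dt·Δt = -0.044592  |  p_1 = 0.308408
  2  |  dp/dt·Δt = -0.031973  |  p_2 = 0.276435
  3  |  dp/dt·Δt = -0.024168  |  p_3 = 0.252266
  4  |  dp/dt·Δt = -0.018958  |  p_4 = 0.233308
  5  |  dp/dt·Δt = -0.015286  |  p_5 = 0.218022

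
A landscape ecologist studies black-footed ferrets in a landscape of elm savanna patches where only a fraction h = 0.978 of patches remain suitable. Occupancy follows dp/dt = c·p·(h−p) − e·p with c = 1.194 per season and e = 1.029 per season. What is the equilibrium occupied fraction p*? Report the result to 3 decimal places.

Setting dp/dt = 0 and dividing by p* gives c·(h−p*) = e.
So p* = h − e/c = 0.978 − 1.029/1.194 = 0.978 − 0.8618 = 0.1162.

0.116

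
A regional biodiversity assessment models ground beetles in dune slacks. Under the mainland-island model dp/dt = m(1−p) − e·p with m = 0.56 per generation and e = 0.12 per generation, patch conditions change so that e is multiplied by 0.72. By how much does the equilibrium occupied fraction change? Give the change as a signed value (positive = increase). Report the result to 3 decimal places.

0.043

Before: p* = 0.56/(0.56+0.12) = 0.8235.
After: m = 0.56, e = 0.0864; p* = 0.56/0.6464 = 0.8663.
Δp* = 0.8663 − 0.8235 = +0.0428.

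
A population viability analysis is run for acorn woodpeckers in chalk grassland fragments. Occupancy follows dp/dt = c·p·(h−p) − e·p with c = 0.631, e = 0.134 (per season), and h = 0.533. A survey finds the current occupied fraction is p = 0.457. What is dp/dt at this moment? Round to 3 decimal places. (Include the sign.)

Colonization term: c·p·(h−p) = 0.631×0.457×0.0760 = 0.02192.
Extinction term: e·p = 0.06124.
dp/dt = 0.02192 − 0.06124 = -0.03932.

-0.039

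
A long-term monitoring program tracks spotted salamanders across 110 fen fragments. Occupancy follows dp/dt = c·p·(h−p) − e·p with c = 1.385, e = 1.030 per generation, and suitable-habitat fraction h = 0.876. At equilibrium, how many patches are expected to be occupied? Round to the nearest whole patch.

p* = h − e/c = 0.876 − 0.7437 = 0.1323.
Expected occupied patches = N × p* = 110 × 0.1323 = 14.55 ≈ 15.

15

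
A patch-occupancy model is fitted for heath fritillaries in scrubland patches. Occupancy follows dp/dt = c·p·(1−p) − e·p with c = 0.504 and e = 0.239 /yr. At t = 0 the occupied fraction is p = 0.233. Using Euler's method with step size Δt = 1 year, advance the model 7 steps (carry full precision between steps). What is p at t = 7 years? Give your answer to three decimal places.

0.445

Update rule: p ← p + [c·p·(1−p) − e·p]·Δt with Δt = 1.
  1  |  dp/dt·Δt = +0.034383  |  p_1 = 0.267383
  2  |  dp/dt·Δt = +0.034824  |  p_2 = 0.302207
  3  |  dp/dt·Δt = +0.034055  |  p_3 = 0.336262
  4  |  dp/dt·Δt = +0.032121  |  p_4 = 0.368383
  5  |  dp/dt·Δt = +0.029226  |  p_5 = 0.397609
  6  |  dp/dt·Δt = +0.025688  |  p_6 = 0.423296
  7  |  dp/dt·Δt = +0.021867  |  p_7 = 0.445163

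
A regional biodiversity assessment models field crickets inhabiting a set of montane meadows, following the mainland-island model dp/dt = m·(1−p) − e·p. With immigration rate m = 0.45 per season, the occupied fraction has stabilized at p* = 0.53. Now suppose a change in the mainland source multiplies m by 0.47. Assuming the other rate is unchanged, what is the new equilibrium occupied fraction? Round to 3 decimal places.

Balance m(1−p*) = e·p* gives e = m(1−p*)/p* = 0.45×0.47000/0.53000 = 0.39906.
New p* = m/(m+e) = 0.21150/(0.21150+0.39906) = 0.34640.

0.346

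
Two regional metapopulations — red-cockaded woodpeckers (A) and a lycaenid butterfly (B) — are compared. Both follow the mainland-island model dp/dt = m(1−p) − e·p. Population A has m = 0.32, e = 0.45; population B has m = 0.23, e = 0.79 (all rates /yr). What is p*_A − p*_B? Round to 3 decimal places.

A: p*_A = m/(m+e) = 0.32/0.7700 = 0.4156.
B: p*_B = 0.23/1.0200 = 0.2255.
p*_A − p*_B = 0.4156 − 0.2255 = 0.1901.

0.190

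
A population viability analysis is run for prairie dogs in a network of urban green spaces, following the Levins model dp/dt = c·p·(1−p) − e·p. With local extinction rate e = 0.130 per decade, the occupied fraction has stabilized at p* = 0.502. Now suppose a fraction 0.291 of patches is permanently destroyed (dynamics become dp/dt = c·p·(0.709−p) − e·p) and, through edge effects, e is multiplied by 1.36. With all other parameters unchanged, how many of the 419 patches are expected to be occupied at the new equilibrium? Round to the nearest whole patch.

Balance c(1−p*) = e gives c = e/(1 − 0.50200) = 0.130/0.49800 = 0.26104.
New p* = 0.709 − e/c = 0.709 − 0.17680/0.26104 = 0.03171.
Expected occupied = 419 × 0.03171 = 13.29 ≈ 13.

13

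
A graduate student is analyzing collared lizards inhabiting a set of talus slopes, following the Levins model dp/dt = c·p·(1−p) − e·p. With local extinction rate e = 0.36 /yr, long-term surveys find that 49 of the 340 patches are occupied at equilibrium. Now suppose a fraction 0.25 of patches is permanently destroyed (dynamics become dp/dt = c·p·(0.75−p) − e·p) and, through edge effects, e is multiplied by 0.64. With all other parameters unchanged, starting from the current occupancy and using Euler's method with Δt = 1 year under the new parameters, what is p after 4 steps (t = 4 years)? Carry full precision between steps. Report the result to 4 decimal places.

Observed p* = 49/340 = 0.14412.
Balance c(1−p*) = e gives c = e/(1 − 0.14412) = 0.36/0.85588 = 0.42062.
Starting from p₀ = 0.14412; update p ← p + (dp/dt)·Δt with the new parameters.
  1  |  dp/dt·Δt = +0.003523  |  p_1 = 0.147641
  2  |  dp/dt·Δt = +0.003390  |  p_2 = 0.151031
  3  |  dp/dt·Δt = +0.003253  |  p_3 = 0.154284
  4  |  dp/dt·Δt = +0.003112  |  p_4 = 0.157396

0.1574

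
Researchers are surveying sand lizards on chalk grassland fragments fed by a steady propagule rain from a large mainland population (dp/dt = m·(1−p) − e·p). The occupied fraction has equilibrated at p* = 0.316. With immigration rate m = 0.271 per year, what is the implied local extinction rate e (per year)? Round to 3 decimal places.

0.587

At equilibrium m(1−p*) = e·p*, so e = m(1−p*)/p*.
e = 0.271 × 0.6840 / 0.316 = 0.5866.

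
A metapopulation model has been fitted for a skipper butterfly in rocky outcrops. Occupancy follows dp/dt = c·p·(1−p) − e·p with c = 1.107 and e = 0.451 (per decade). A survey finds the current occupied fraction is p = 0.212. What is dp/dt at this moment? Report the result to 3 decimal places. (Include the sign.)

0.089

Colonization term: c·p·(1−p) = 1.107×0.212×0.7880 = 0.18493.
Extinction term: e·p = 0.09561.
dp/dt = 0.18493 − 0.09561 = 0.08932.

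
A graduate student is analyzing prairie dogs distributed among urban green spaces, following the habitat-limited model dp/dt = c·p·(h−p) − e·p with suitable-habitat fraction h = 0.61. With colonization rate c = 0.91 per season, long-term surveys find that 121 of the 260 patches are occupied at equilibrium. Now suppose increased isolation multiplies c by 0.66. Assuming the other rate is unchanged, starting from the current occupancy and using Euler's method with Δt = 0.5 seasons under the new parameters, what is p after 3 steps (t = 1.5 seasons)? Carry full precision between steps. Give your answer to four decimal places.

0.4388

Observed p* = 121/260 = 0.46538.
Balance c(h−p*) = e gives e = 0.91×(0.61 − 0.46538) = 0.13160.
Starting from p₀ = 0.46538; update p ← p + (dp/dt)·Δt with the new parameters.
p: 0.46538 → 0.45497  (Δp = -0.01041)
p: 0.45497 → 0.44622  (Δp = -0.00876)
p: 0.44622 → 0.43880  (Δp = -0.00741)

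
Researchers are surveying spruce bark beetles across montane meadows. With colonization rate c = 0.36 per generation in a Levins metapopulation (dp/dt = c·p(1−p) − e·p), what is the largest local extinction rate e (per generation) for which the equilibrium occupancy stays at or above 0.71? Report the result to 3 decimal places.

1 − e/c ≥ 0.71 ⇒ e ≤ c(1 − 0.71) = 0.36 × 0.2900.
e_max = 0.1044.

0.104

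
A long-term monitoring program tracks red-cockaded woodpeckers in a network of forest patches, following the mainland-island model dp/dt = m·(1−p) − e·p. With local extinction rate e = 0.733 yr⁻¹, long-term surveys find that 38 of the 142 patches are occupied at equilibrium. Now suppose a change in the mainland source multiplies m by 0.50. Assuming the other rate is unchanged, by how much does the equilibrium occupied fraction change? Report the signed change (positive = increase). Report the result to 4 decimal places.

-0.1131

Observed p* = 38/142 = 0.26761.
Balance m(1−p*) = e·p* gives m = e·p*/(1−p*) = 0.733×0.26761/0.73239 = 0.26783.
New p* = m/(m+e) = 0.13392/(0.13392+0.73300) = 0.15448.
Δp* = 0.15448 − 0.26761 = -0.11313.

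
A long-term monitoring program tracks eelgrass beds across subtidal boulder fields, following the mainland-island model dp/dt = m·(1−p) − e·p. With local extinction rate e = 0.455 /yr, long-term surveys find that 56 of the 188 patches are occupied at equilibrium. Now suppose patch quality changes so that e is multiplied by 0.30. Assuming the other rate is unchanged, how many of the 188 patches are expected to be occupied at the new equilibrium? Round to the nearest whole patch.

110

Observed p* = 56/188 = 0.29787.
Balance m(1−p*) = e·p* gives m = e·p*/(1−p*) = 0.455×0.29787/0.70213 = 0.19303.
New p* = m/(m+e) = 0.19303/(0.19303+0.13650) = 0.58577.
Expected occupied = 188 × 0.58577 = 110.12 ≈ 110.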